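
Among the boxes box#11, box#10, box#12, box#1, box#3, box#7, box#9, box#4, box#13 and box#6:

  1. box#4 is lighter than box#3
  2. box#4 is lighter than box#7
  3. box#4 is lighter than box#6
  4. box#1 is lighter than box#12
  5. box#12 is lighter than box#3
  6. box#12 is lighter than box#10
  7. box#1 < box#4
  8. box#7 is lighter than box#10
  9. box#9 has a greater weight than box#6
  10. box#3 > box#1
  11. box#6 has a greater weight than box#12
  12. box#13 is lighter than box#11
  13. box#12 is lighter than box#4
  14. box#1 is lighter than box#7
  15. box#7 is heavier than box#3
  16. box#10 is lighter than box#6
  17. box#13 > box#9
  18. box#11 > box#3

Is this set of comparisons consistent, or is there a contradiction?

The single ordering box#1 < box#12 < box#4 < box#3 < box#7 < box#10 < box#6 < box#9 < box#13 < box#11 satisfies every listed relation, so no contradiction arises.

consistent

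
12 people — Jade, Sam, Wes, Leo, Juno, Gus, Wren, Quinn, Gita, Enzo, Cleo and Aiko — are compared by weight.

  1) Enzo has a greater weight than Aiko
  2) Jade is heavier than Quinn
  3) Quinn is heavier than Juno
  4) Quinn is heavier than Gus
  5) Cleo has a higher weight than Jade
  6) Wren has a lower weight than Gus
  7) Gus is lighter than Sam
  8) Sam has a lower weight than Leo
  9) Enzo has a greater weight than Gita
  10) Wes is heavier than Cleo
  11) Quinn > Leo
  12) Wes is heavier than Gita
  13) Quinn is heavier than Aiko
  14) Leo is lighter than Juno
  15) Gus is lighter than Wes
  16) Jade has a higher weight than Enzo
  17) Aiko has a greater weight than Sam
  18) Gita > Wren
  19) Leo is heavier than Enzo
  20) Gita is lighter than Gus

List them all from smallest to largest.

The consecutive links are each given: Wren < Gita; Gita < Gus; Gus < Sam; Sam < Aiko; Aiko < Enzo; Enzo < Leo; Leo < Juno; Juno < Quinn; Quinn < Jade; Jade < Cleo; Cleo < Wes.

Wren < Gita < Gus < Sam < Aiko < Enzo < Leo < Juno < Quinn < Jade < Cleo < Wes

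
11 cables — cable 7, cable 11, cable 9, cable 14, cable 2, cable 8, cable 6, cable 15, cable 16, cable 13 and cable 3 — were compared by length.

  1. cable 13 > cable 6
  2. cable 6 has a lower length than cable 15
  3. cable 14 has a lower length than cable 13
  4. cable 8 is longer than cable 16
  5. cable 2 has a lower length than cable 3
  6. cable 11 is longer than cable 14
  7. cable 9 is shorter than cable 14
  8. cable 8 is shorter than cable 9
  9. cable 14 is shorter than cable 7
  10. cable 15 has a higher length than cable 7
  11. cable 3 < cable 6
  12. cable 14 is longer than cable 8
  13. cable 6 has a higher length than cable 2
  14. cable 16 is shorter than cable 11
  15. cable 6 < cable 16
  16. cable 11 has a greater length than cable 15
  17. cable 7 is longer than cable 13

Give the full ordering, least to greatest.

cable 2 < cable 3 < cable 6 < cable 16 < cable 8 < cable 9 < cable 14 < cable 13 < cable 7 < cable 15 < cable 11

Each adjacent pair is fixed by a given relation: cable 2 < cable 3; cable 3 < cable 6; cable 6 < cable 16; cable 16 < cable 8; cable 8 < cable 9; cable 9 < cable 14; cable 14 < cable 13; cable 13 < cable 7; cable 7 < cable 15; cable 15 < cable 11. Chaining them end to end gives the full order.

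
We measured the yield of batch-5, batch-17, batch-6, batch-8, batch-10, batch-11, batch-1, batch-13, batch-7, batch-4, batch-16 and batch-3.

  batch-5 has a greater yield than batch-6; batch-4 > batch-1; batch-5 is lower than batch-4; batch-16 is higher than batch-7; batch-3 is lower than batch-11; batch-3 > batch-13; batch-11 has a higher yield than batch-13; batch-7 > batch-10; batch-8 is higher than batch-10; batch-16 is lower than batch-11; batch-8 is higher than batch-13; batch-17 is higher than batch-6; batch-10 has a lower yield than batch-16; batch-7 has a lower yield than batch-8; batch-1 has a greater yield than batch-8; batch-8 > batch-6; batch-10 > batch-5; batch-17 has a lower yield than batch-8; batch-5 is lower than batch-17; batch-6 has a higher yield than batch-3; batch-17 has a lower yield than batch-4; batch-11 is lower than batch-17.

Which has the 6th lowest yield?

batch-7

The consecutive relations fix a unique order: batch-13 < batch-3 < batch-6 < batch-5 < batch-10 < batch-7 < batch-16 < batch-11 < batch-17 < batch-8 < batch-1 < batch-4.
The 6th smallest is batch-7.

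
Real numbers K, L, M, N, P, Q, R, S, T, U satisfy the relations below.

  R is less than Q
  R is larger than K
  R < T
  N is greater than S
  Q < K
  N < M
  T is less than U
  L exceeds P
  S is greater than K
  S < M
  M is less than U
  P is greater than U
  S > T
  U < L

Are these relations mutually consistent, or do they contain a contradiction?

Chaining the given relations yields Q < K < R, so Q < R. But one relation states R < Q. These cannot both hold.

inconsistent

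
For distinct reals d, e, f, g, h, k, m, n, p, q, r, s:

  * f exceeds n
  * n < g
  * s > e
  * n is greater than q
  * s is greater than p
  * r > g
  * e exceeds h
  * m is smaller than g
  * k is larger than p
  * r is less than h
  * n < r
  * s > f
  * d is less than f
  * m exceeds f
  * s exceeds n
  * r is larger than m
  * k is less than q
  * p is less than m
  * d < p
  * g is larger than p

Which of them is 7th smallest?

The consecutive relations fix a unique order: d < p < k < q < n < f < m < g < r < h < e < s.
Counting 7 from the smallest end gives m.

m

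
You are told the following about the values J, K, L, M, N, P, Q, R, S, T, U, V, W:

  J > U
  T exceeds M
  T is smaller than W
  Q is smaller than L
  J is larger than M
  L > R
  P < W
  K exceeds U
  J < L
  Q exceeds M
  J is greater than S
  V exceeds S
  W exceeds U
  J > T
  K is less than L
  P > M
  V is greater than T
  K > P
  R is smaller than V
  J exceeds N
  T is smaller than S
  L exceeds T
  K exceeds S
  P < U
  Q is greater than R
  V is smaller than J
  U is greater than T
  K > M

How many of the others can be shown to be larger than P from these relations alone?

5

The elements the relations force above P are U, K, J, L, W — no chain reaches any other.
That is 5.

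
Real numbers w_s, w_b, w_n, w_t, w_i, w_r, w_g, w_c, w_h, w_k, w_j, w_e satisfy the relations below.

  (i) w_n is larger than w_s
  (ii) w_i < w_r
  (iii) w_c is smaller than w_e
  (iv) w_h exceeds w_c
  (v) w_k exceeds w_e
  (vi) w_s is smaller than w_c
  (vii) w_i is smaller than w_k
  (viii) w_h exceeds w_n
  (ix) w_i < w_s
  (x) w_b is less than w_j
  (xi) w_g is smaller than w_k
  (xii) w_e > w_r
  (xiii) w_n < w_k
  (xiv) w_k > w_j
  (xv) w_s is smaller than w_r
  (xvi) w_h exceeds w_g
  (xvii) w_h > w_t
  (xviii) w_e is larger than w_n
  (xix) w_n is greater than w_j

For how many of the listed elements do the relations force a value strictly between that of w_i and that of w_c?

Chaining upward from w_i reaches: w_s, w_n, w_r, w_e, w_h, w_k.
Chaining downward from w_c reaches: w_s.
Strictly between w_i and w_c are those in both lists: w_s — 1 element.

1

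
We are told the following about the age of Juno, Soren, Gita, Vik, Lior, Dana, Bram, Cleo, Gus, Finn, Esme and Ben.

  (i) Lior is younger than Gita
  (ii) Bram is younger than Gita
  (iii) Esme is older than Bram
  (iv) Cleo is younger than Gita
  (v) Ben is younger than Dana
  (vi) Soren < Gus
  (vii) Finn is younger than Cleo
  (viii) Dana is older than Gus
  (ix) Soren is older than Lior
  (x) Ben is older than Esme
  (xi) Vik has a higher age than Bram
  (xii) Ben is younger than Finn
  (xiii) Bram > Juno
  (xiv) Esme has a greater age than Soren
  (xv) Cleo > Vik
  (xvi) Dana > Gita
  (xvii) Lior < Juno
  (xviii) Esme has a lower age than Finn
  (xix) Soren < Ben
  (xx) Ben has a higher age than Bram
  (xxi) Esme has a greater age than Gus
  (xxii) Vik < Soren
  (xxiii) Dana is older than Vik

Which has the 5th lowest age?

The consecutive relations fix a unique order: Lior < Juno < Bram < Vik < Soren < Gus < Esme < Ben < Finn < Cleo < Gita < Dana.
Counting 5 from the smallest end gives Soren.

Soren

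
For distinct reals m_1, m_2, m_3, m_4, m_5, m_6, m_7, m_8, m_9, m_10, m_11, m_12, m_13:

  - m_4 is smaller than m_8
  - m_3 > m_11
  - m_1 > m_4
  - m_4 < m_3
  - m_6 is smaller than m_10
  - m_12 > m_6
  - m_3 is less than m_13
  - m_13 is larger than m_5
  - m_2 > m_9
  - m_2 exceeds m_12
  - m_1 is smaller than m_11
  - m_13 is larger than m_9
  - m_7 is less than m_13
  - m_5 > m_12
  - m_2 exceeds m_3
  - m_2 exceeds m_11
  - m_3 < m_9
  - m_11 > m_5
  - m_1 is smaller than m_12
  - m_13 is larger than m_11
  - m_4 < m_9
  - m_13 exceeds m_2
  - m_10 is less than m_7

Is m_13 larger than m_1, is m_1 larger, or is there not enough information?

Link the given pairs in sequence: m_1 < m_12; m_12 < m_5; m_5 < m_11; m_11 < m_3; m_3 < m_9; m_9 < m_2; m_2 < m_13.
Together: m_1 < m_12 < m_5 < m_11 < m_3 < m_9 < m_2 < m_13.
So m_13 is larger.

m_13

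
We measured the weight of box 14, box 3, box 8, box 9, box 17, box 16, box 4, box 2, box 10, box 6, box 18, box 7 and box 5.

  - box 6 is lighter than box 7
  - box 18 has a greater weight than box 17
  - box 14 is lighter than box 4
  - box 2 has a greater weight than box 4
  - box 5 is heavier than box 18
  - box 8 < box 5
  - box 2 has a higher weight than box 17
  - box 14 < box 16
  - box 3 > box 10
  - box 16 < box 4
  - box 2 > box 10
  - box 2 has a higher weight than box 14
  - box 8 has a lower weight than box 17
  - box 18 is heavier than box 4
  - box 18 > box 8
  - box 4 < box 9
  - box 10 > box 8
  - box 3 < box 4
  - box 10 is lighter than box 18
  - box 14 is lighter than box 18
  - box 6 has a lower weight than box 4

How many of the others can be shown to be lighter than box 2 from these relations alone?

Directly below box 2: box 14, box 10, box 17, box 4.
One step further: box 8, box 6, box 16, box 3 (8 so far).
No other element is forced below box 2 by the given relations, so the count is 8.

8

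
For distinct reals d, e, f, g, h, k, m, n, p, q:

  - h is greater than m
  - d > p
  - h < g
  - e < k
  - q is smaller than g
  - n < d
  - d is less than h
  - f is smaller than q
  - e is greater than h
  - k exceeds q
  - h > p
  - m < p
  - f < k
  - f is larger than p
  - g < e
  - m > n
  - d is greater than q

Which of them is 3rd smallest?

p

The consecutive relations fix a unique order: n < m < p < f < q < d < h < g < e < k.
Counting 3 from the smallest end gives p.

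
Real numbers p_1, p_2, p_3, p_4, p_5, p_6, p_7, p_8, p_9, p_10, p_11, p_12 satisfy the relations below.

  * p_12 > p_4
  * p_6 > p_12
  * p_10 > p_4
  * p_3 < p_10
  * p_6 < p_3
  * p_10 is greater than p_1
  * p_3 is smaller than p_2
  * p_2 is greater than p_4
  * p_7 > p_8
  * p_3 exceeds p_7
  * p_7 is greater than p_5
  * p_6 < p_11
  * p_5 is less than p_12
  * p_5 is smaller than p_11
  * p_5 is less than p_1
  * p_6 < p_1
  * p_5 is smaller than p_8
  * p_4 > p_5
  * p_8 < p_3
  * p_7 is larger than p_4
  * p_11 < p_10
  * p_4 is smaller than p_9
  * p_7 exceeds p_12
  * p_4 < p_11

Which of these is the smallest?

p_5

Chaining upward from p_5: directly above it, p_8, p_4, p_12, p_1, p_11, p_7; then p_6, p_3, p_2, p_9, p_10.
That covers every other element, and nothing is given below p_5, so p_5 is the smallest.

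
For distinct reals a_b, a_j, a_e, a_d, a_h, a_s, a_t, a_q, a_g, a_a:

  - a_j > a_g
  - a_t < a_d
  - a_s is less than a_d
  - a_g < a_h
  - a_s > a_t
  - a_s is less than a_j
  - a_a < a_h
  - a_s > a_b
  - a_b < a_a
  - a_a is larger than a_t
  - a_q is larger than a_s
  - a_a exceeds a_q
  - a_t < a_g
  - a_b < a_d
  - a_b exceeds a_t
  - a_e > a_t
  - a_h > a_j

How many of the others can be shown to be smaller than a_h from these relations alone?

7

The elements the relations force below a_h are a_t, a_b, a_s, a_g, a_q, a_a, a_j — no chain reaches any other.
That is 7.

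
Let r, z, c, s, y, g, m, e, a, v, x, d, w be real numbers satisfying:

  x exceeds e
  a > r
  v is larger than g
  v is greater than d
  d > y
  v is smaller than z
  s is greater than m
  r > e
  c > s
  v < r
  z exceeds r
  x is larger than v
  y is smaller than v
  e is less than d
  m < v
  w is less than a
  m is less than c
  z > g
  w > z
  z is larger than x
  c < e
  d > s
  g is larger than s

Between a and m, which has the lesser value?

m

Following the relations from m: m < c < e < d < v < r < z < w < a.
So m < a; m is the smaller of the two.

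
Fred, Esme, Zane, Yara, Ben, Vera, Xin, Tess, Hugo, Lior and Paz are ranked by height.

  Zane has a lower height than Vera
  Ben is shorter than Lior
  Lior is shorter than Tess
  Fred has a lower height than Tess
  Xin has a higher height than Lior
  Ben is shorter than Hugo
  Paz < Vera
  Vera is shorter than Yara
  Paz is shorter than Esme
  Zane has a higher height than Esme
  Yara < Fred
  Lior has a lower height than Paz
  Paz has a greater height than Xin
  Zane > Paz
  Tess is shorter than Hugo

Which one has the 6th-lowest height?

Zane

The consecutive relations fix a unique order: Ben < Lior < Xin < Paz < Esme < Zane < Vera < Yara < Fred < Tess < Hugo.
Counting 6 from the smallest end gives Zane.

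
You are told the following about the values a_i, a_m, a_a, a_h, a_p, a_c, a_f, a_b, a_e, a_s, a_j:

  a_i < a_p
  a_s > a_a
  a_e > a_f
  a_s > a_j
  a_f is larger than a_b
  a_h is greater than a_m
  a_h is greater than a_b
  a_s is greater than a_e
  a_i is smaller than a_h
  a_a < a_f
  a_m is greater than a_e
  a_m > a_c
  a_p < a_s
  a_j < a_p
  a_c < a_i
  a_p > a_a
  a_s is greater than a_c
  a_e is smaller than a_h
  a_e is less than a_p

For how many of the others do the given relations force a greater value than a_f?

From a_f the given relations immediately reach a_e.
From those, a_p, a_s, a_m, a_h — 5 in total.
No other element is forced above a_f by the given relations, so the count is 5.

5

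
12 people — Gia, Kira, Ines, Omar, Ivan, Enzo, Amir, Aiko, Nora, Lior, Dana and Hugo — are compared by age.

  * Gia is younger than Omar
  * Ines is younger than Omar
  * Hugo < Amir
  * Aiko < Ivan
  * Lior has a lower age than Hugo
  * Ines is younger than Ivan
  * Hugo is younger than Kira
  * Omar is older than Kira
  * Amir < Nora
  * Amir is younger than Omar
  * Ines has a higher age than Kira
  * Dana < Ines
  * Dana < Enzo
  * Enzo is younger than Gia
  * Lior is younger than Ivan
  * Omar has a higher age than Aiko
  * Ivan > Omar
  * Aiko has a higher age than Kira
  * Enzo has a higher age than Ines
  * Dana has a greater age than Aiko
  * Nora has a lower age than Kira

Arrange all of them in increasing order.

Lior < Hugo < Amir < Nora < Kira < Aiko < Dana < Ines < Enzo < Gia < Omar < Ivan

Each adjacent pair is fixed by a given relation: Lior < Hugo; Hugo < Amir; Amir < Nora; Nora < Kira; Kira < Aiko; Aiko < Dana; Dana < Ines; Ines < Enzo; Enzo < Gia; Gia < Omar; Omar < Ivan. Chaining them end to end gives the full order.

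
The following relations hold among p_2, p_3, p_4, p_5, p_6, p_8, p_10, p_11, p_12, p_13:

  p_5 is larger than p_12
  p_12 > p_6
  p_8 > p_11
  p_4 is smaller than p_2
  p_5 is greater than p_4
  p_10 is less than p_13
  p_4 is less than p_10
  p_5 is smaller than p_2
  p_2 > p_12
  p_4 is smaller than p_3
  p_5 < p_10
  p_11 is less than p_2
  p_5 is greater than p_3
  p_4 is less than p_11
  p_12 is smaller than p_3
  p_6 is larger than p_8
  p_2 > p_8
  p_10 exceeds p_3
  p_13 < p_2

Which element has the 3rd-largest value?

The consecutive relations fix a unique order: p_4 < p_11 < p_8 < p_6 < p_12 < p_3 < p_5 < p_10 < p_13 < p_2.
Counting 3 from the largest end gives p_10.

p_10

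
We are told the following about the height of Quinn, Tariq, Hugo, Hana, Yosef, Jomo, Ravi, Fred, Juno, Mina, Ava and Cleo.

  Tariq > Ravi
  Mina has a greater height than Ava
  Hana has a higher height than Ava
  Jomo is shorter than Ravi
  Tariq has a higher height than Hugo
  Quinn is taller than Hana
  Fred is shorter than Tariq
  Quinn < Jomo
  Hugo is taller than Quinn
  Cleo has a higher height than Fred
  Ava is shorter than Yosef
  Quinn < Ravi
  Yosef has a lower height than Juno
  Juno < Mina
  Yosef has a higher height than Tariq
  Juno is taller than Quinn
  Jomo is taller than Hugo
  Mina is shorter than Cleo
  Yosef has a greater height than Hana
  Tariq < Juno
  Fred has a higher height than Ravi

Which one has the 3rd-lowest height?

Chaining the given pairs: Ava < Hana < Quinn < Hugo < Jomo < Ravi < Fred < Tariq < Yosef < Juno < Mina < Cleo.
The 3rd smallest is Quinn.

Quinn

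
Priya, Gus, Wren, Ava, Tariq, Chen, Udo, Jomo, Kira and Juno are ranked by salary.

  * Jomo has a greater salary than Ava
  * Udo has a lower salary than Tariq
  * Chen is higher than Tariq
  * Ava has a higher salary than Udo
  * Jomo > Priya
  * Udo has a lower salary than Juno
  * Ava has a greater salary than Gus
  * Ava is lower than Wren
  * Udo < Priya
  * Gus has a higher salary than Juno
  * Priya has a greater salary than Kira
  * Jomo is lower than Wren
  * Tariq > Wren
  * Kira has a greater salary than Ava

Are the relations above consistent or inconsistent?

Every relation is compatible with Udo < Juno < Gus < Ava < Kira < Priya < Jomo < Wren < Tariq < Chen; the set is consistent.

consistent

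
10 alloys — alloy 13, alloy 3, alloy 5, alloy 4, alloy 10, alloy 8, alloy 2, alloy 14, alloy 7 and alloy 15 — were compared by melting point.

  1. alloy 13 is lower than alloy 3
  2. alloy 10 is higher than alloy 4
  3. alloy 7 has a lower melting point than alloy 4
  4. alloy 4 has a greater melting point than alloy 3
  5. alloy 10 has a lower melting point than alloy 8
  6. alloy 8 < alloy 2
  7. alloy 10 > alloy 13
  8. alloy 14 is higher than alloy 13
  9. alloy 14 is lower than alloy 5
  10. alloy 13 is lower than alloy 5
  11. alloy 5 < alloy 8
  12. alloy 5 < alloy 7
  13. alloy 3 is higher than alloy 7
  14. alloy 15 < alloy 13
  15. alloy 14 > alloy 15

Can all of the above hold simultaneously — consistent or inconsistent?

consistent

The single ordering alloy 15 < alloy 13 < alloy 14 < alloy 5 < alloy 7 < alloy 3 < alloy 4 < alloy 10 < alloy 8 < alloy 2 satisfies every listed relation, so no contradiction arises.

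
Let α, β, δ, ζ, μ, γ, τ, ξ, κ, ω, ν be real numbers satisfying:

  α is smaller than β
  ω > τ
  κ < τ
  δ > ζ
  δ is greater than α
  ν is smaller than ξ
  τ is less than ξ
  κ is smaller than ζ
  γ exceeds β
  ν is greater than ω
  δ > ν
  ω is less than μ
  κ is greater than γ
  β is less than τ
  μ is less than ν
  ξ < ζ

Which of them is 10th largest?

β

Chaining the given pairs: α < β < γ < κ < τ < ω < μ < ν < ξ < ζ < δ.
The 10th largest is β.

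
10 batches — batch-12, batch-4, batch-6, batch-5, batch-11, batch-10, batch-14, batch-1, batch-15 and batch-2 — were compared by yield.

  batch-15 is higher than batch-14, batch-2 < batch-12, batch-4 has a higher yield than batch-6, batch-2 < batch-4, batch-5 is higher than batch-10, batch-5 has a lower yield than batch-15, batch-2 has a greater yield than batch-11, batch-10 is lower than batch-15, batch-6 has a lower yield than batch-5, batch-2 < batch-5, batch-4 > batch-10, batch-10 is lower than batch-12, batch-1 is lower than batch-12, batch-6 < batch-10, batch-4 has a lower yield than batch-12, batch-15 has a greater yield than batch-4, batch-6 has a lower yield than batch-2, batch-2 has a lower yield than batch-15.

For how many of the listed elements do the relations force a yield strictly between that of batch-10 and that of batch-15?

The relations place batch-10 below batch-15. An element lies strictly between them when it is forced above batch-10 and also forced below batch-15.
Above batch-10: {batch-4, batch-5, batch-12}. Below batch-15: {batch-6, batch-11, batch-2, batch-4, batch-5, batch-14}.
Intersection: {batch-4, batch-5} — 2.

2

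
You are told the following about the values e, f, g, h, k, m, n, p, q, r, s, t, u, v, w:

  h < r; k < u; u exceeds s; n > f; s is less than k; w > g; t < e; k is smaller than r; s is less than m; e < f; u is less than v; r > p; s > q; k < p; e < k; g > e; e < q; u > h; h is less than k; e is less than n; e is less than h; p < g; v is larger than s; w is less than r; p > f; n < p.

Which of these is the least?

Chaining upward from t: directly above it, e; then f, q, h, n, k, g; then s, u, p, w, r; then m, v.
That covers every other element, and nothing is given below t, so t is the least.

t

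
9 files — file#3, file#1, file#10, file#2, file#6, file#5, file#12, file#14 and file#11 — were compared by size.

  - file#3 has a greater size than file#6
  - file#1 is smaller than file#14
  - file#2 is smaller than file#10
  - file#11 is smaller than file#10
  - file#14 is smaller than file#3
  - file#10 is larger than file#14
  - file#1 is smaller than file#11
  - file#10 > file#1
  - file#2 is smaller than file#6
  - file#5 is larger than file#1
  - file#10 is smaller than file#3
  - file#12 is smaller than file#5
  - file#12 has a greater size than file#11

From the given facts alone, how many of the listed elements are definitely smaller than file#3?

6

Directly below file#3: file#14, file#6, file#10.
One step further: file#1, file#2, file#11 (6 so far).
No other element is forced below file#3 by the given relations, so the count is 6.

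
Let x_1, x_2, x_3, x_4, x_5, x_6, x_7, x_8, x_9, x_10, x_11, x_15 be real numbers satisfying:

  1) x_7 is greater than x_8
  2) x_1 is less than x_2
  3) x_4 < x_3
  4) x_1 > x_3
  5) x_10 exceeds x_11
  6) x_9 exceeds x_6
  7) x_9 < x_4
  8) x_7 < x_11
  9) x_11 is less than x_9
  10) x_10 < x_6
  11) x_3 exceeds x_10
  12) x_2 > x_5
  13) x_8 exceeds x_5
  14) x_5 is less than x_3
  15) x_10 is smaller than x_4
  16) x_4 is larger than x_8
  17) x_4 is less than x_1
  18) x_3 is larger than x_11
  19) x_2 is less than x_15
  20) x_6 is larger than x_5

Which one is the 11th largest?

x_8

Piecing the relations together gives one ordering: x_5 < x_8 < x_7 < x_11 < x_10 < x_6 < x_9 < x_4 < x_3 < x_1 < x_2 < x_15.
The 11th largest is x_8.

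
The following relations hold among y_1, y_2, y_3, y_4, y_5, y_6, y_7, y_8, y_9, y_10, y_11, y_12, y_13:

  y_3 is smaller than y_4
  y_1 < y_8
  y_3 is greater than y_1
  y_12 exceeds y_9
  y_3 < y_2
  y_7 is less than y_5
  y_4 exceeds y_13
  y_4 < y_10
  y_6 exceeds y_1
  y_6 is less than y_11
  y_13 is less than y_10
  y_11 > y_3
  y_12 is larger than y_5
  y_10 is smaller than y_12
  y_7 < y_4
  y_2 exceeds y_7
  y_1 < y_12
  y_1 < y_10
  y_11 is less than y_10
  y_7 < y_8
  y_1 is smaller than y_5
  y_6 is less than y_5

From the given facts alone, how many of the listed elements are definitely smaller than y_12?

10

The elements the relations force below y_12 are y_7, y_1, y_6, y_3, y_11, y_13, y_5, y_4, y_9, y_10 — no chain reaches any other.
That is 10.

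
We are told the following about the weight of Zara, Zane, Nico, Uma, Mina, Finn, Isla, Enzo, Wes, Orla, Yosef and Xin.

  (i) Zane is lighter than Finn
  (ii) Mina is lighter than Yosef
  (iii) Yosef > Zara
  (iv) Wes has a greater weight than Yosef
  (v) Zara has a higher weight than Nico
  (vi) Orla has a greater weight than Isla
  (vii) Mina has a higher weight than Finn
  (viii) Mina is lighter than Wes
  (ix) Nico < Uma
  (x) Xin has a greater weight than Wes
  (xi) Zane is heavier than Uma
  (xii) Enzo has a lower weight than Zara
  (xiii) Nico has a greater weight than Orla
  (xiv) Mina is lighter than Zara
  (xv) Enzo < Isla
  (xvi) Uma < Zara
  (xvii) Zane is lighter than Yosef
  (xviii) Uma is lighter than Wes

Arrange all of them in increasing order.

Enzo < Isla < Orla < Nico < Uma < Zane < Finn < Mina < Zara < Yosef < Wes < Xin

The consecutive links are each given: Enzo < Isla; Isla < Orla; Orla < Nico; Nico < Uma; Uma < Zane; Zane < Finn; Finn < Mina; Mina < Zara; Zara < Yosef; Yosef < Wes; Wes < Xin.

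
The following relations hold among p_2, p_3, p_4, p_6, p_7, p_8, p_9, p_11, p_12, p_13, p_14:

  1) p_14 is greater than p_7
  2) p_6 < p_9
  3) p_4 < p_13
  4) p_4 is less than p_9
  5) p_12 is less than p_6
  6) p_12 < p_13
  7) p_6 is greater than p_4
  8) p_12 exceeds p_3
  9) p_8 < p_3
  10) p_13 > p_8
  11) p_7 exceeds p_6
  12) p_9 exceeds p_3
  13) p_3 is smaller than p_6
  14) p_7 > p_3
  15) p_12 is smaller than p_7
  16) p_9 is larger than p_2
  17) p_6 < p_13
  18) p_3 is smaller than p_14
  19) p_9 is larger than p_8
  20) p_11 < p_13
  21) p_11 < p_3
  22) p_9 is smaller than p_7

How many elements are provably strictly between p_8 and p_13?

Chaining upward from p_8 reaches: p_3, p_12, p_6, p_9, p_7, p_14.
Chaining downward from p_13 reaches: p_4, p_11, p_3, p_12, p_6.
Strictly between p_8 and p_13 are those in both lists: p_3, p_12, p_6 — 3 elements.

3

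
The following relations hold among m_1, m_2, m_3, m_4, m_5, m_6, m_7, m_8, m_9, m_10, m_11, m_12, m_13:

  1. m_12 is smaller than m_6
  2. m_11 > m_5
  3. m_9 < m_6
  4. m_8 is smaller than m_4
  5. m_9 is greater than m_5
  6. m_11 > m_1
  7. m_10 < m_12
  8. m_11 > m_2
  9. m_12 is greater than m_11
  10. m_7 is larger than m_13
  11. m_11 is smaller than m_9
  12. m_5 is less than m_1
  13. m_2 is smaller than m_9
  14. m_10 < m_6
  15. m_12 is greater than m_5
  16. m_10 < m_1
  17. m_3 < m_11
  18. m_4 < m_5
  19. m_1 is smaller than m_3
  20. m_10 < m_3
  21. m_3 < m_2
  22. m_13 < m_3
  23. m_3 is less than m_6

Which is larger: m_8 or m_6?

m_6

Link the given pairs in sequence: m_8 < m_4; m_4 < m_5; m_5 < m_1; m_1 < m_3; m_3 < m_2; m_2 < m_11; m_11 < m_12; m_12 < m_6.
Together: m_8 < m_4 < m_5 < m_1 < m_3 < m_2 < m_11 < m_12 < m_6.
So m_8 < m_6; m_6 is the larger of the two.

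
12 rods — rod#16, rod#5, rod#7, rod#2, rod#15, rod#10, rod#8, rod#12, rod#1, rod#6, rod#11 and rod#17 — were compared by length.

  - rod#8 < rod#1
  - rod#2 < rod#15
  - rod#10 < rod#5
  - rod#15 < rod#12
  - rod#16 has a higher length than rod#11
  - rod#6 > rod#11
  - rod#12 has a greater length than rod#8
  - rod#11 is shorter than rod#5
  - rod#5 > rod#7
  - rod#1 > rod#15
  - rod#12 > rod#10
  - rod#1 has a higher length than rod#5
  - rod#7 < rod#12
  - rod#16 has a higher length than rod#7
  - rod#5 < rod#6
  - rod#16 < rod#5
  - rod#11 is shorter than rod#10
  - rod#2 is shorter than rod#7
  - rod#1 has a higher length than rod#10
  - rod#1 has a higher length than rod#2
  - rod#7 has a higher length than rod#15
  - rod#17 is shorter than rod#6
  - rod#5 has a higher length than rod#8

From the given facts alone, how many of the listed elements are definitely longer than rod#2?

From rod#2 the given relations immediately reach rod#15, rod#7, rod#1.
From those, rod#16, rod#5, rod#12 — 6 in total.
From those, rod#6 — 7 in total.
Nothing else is reachable above rod#2; 7 in all.

7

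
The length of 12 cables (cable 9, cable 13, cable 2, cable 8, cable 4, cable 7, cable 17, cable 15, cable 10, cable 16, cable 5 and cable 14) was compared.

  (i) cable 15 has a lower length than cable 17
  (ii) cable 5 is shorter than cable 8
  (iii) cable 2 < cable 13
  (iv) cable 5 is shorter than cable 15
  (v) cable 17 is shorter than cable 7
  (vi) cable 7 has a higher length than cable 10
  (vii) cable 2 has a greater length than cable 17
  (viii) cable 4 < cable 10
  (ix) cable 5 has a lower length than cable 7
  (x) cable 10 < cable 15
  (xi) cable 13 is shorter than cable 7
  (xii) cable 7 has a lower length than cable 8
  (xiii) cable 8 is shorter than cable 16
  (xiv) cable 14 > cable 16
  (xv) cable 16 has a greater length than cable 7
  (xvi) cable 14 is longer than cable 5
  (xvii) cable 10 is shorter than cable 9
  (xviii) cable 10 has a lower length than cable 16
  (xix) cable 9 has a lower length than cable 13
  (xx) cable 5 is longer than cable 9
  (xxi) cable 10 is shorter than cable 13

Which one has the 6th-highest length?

Piecing the relations together gives one ordering: cable 4 < cable 10 < cable 9 < cable 5 < cable 15 < cable 17 < cable 2 < cable 13 < cable 7 < cable 8 < cable 16 < cable 14.
Counting 6 from the largest end gives cable 2.

cable 2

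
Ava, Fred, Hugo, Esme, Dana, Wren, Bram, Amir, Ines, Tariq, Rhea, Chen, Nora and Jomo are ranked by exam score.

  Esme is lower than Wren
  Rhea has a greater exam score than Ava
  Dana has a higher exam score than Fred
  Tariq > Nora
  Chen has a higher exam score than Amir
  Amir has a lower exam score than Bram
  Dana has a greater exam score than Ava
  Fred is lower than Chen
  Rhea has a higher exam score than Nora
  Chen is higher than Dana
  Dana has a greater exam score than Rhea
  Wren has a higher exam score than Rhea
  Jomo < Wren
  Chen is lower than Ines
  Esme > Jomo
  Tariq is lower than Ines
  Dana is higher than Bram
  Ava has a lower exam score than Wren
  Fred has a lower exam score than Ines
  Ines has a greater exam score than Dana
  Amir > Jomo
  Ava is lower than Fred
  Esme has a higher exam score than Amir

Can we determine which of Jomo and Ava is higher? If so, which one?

Following every chain through Ava: above Ava we get Fred, Rhea, Dana, Chen, Wren, Ines.
Jomo is not reached, and no chain runs the other way from Jomo to Ava.
So the given relations leave the order of Ava and Jomo undetermined.

undetermined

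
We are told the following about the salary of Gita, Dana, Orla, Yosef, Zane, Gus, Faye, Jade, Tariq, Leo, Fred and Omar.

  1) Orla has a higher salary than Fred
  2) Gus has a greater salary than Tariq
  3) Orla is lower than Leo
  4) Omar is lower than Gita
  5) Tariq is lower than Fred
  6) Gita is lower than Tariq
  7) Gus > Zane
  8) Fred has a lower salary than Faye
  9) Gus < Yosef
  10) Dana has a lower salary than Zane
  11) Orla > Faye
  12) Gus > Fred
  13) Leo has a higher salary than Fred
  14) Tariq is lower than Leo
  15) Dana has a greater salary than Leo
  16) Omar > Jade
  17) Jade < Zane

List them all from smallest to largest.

The consecutive links are each given: Jade < Omar; Omar < Gita; Gita < Tariq; Tariq < Fred; Fred < Faye; Faye < Orla; Orla < Leo; Leo < Dana; Dana < Zane; Zane < Gus; Gus < Yosef.

Jade < Omar < Gita < Tariq < Fred < Faye < Orla < Leo < Dana < Zane < Gus < Yosef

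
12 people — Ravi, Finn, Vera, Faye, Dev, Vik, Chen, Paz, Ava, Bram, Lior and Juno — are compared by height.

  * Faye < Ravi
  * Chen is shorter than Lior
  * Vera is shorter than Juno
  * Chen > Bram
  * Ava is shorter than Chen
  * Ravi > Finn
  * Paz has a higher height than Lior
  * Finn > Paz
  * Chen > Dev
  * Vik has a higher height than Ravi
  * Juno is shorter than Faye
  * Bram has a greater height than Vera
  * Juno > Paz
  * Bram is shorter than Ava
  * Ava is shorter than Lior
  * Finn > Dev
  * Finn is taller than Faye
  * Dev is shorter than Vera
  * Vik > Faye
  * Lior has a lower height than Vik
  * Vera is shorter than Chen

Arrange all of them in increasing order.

The consecutive links are each given: Dev < Vera; Vera < Bram; Bram < Ava; Ava < Chen; Chen < Lior; Lior < Paz; Paz < Juno; Juno < Faye; Faye < Finn; Finn < Ravi; Ravi < Vik.

Dev < Vera < Bram < Ava < Chen < Lior < Paz < Juno < Faye < Finn < Ravi < Vik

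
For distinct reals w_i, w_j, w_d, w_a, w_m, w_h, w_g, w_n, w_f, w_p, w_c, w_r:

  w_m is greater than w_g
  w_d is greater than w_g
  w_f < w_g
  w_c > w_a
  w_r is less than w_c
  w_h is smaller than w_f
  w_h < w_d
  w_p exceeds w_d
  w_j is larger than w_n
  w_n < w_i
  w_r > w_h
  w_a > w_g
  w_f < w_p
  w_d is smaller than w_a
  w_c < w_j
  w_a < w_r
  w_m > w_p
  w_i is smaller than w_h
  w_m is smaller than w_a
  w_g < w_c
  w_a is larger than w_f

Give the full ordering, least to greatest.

w_n < w_i < w_h < w_f < w_g < w_d < w_p < w_m < w_a < w_r < w_c < w_j

The consecutive links are each given: w_n < w_i; w_i < w_h; w_h < w_f; w_f < w_g; w_g < w_d; w_d < w_p; w_p < w_m; w_m < w_a; w_a < w_r; w_r < w_c; w_c < w_j.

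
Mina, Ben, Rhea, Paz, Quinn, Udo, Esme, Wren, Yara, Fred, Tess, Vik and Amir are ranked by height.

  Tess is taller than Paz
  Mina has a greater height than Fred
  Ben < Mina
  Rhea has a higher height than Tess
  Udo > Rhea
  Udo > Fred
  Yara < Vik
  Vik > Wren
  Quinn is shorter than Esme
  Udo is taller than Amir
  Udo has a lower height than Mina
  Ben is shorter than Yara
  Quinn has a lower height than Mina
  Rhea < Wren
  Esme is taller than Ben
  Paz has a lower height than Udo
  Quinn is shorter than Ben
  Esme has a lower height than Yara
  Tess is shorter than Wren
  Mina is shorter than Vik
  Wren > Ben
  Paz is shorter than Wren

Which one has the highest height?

Vik

Chaining downward from Vik: directly below it, Yara, Wren, Mina; then Quinn, Paz, Tess, Ben, Esme, Fred, Rhea, Udo; then Amir.
That covers every other element, and nothing is given above Vik, so Vik is the highest height.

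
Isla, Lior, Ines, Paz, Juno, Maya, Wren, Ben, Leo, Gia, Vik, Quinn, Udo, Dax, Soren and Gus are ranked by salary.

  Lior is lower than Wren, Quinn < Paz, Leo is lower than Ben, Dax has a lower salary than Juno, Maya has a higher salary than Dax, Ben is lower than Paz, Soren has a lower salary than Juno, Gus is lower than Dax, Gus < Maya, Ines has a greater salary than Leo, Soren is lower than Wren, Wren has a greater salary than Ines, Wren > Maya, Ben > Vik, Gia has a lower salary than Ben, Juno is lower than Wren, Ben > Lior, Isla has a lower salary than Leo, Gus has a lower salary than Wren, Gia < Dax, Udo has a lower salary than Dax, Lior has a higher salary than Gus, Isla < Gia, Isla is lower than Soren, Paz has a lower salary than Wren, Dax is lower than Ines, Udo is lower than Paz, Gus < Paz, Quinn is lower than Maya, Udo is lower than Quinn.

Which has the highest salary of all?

Wren

Chaining downward from Wren: directly below it, Gus, Lior, Maya, Soren, Juno, Paz, Ines; then Isla, Leo, Udo, Dax, Quinn, Ben; then Gia, Vik.
That covers every other element, and nothing is given above Wren, so Wren is the highest salary.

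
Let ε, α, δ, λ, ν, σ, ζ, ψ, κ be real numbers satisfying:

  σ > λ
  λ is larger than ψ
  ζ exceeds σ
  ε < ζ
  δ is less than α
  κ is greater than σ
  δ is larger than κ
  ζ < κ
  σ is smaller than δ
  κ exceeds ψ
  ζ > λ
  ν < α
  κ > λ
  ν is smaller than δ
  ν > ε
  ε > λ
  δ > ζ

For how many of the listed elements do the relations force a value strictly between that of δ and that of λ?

The relations place λ below δ. An element lies strictly between them when it is forced above λ and also forced below δ.
Above λ: {σ, ε, ν, ζ, κ, α}. Below δ: {ψ, σ, ε, ν, ζ, κ}.
Intersection: {σ, ε, ν, ζ, κ} — 5.

5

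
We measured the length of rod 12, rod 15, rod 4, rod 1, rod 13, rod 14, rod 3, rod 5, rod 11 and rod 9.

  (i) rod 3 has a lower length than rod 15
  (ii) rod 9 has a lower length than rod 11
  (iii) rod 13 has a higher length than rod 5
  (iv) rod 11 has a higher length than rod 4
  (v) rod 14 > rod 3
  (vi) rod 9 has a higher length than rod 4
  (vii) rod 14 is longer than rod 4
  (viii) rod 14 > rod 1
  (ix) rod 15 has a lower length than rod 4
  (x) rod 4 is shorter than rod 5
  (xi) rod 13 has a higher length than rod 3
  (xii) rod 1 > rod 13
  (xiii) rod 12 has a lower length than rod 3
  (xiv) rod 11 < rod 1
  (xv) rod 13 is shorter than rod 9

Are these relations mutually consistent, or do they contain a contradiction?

consistent

The single ordering rod 12 < rod 3 < rod 15 < rod 4 < rod 5 < rod 13 < rod 9 < rod 11 < rod 1 < rod 14 satisfies every listed relation, so no contradiction arises.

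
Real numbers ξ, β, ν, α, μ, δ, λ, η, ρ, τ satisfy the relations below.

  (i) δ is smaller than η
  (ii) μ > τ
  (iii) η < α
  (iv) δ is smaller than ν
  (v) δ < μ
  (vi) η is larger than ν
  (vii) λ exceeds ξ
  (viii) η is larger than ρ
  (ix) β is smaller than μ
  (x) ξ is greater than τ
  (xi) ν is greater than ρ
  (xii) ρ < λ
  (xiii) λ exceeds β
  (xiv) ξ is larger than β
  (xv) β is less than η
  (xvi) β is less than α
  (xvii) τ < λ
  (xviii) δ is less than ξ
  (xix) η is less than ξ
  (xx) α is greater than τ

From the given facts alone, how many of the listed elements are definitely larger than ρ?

5

Directly above ρ: ν, η, λ.
One step further: ξ, α (5 so far).
No other element is forced above ρ by the given relations, so the count is 5.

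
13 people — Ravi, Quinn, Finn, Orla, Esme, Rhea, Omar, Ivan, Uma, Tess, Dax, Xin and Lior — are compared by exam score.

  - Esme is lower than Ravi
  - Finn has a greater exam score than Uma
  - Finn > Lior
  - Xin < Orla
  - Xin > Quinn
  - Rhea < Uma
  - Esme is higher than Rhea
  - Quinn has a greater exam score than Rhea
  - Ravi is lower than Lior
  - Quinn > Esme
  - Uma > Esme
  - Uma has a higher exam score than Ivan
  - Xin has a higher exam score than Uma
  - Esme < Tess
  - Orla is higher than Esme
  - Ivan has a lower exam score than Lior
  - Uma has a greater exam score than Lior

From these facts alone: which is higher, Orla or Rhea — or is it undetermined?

The relevant relations are Rhea < Esme; Esme < Ravi; Ravi < Lior; Lior < Uma; Uma < Xin; Xin < Orla.
Together: Rhea < Esme < Ravi < Lior < Uma < Xin < Orla.
So Orla is higher.

Orla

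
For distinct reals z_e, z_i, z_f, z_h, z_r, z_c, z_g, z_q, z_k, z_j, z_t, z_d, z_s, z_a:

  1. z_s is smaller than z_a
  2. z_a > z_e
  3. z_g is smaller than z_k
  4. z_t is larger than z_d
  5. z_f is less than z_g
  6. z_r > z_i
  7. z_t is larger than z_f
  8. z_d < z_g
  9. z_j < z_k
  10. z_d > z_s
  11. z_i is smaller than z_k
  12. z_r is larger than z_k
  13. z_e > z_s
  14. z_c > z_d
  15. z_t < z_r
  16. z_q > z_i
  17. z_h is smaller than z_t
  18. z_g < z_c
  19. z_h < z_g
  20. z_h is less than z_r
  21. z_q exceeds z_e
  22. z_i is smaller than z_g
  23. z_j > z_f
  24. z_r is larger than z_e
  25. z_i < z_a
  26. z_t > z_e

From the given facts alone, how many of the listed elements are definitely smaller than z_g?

5

The elements the relations force below z_g are z_s, z_f, z_h, z_i, z_d — no chain reaches any other.
That is 5.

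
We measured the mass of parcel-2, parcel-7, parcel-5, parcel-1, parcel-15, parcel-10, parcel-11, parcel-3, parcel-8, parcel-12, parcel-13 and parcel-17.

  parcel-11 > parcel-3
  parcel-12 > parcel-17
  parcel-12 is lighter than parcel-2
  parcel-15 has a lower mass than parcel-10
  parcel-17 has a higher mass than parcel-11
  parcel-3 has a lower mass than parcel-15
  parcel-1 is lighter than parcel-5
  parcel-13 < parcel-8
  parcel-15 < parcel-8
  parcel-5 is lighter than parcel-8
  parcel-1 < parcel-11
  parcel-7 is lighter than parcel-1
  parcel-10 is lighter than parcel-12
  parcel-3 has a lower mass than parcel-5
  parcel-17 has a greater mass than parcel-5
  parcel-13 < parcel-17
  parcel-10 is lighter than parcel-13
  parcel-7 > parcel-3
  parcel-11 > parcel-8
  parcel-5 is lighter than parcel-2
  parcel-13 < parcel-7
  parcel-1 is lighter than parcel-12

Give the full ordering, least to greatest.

The consecutive links are each given: parcel-3 < parcel-15; parcel-15 < parcel-10; parcel-10 < parcel-13; parcel-13 < parcel-7; parcel-7 < parcel-1; parcel-1 < parcel-5; parcel-5 < parcel-8; parcel-8 < parcel-11; parcel-11 < parcel-17; parcel-17 < parcel-12; parcel-12 < parcel-2.

parcel-3 < parcel-15 < parcel-10 < parcel-13 < parcel-7 < parcel-1 < parcel-5 < parcel-8 < parcel-11 < parcel-17 < parcel-12 < parcel-2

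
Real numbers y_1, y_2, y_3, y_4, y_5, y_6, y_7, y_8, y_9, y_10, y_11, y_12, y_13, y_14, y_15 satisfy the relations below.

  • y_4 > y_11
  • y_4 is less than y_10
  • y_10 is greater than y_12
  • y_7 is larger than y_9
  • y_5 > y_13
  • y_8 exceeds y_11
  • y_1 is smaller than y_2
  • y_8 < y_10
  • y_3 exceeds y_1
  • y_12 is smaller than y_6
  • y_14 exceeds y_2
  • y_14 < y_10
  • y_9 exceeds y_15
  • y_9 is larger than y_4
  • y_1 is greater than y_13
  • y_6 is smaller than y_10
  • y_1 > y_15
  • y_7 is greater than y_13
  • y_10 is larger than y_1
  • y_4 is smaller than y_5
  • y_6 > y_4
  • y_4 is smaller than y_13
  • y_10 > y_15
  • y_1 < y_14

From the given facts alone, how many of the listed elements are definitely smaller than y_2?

5

Directly below y_2: y_1.
One step further: y_15, y_13 (3 so far).
One step further: y_4 (4 so far).
One step further: y_11 (5 so far).
No other element is forced below y_2 by the given relations, so the count is 5.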